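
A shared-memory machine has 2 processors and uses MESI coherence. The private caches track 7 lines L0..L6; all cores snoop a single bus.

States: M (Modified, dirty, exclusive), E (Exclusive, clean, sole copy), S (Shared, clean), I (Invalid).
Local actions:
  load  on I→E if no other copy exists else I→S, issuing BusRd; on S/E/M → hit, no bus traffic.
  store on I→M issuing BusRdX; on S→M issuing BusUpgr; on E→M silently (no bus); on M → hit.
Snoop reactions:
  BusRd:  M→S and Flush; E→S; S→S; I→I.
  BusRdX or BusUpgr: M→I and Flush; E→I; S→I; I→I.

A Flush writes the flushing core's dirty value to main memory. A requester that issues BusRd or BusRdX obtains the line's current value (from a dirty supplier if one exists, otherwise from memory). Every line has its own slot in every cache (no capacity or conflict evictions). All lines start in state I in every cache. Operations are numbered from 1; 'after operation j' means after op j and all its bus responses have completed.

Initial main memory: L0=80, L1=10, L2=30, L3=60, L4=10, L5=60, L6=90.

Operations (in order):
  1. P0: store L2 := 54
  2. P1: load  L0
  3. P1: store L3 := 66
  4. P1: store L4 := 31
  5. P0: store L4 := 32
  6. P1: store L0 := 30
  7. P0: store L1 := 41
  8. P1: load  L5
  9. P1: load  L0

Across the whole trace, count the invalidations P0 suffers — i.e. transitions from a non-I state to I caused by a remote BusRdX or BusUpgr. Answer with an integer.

invalidations = 0

[1] P0: store L2 := 54 | P0:M(54), P1:I | bus: BusRdX
[2] P1: load  L0 | P0:I, P1:E(80) | bus: BusRd
[3] P1: store L3 := 66 | P0:I, P1:M(66) | bus: BusRdX
[4] P1: store L4 := 31 | P0:I, P1:M(31) | bus: BusRdX
[5] P0: store L4 := 32 | P0:M(32), P1:I | bus: BusRdX,Flush
[6] P1: store L0 := 30 | P0:I, P1:M(30) | bus: none
[7] P0: store L1 := 41 | P0:M(41), P1:I | bus: BusRdX
[8] P1: load  L5 | P0:I, P1:E(60) | bus: BusRd
[9] P1: load  L0 | P0:I, P1:M(30) | bus: none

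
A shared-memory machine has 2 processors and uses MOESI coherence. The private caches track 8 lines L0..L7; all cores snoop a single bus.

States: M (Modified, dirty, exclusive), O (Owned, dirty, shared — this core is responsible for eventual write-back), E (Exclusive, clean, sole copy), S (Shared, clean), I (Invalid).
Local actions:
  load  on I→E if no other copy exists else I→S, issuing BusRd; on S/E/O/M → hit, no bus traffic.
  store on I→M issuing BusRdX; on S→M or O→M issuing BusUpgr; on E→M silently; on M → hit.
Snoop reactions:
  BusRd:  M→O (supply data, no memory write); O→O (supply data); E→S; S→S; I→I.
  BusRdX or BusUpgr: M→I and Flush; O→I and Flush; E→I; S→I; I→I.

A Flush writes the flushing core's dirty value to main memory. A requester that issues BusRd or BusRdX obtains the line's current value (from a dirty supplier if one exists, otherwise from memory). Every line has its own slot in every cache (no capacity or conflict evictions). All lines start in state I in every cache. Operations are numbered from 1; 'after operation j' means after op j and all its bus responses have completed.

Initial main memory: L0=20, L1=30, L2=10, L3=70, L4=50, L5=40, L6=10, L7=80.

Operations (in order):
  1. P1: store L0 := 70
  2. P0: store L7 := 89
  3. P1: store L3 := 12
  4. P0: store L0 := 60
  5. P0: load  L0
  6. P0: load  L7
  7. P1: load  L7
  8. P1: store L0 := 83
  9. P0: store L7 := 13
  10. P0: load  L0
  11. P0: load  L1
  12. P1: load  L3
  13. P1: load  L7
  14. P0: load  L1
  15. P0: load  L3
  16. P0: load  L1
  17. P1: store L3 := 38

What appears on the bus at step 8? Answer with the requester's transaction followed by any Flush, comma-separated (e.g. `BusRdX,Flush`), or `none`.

bus = BusRdX,Flush

1. P1: store L0 := 70  bus=[BusRdX]  L0: P0=I P1=M  mem[L0]=20
2. P0: store L7 := 89  bus=[BusRdX]  L7: P0=M P1=I  mem[L7]=80
3. P1: store L3 := 12  bus=[BusRdX]  L3: P0=I P1=M  mem[L3]=70
4. P0: store L0 := 60  bus=[BusRdX,Flush]  L0: P0=M P1=I  mem[L0]=70
5. P0: load  L0  bus=[-]  L0: P0=M P1=I  mem[L0]=70
6. P0: load  L7  bus=[-]  L7: P0=M P1=I  mem[L7]=80
7. P1: load  L7  bus=[BusRd]  L7: P0=O P1=S  mem[L7]=80
8. P1: store L0 := 83  bus=[BusRdX,Flush]  L0: P0=I P1=M  mem[L0]=60
9. P0: store L7 := 13  bus=[BusUpgr]  L7: P0=M P1=I  mem[L7]=80
10. P0: load  L0  bus=[BusRd]  L0: P0=S P1=O  mem[L0]=60
11. P0: load  L1  bus=[BusRd]  L1: P0=E P1=I  mem[L1]=30
12. P1: load  L3  bus=[-]  L3: P0=I P1=M  mem[L3]=70
13. P1: load  L7  bus=[BusRd]  L7: P0=O P1=S  mem[L7]=80
14. P0: load  L1  bus=[-]  L1: P0=E P1=I  mem[L1]=30
15. P0: load  L3  bus=[BusRd]  L3: P0=S P1=O  mem[L3]=70
16. P0: load  L1  bus=[-]  L1: P0=E P1=I  mem[L1]=30
17. P1: store L3 := 38  bus=[BusUpgr]  L3: P0=I P1=M  mem[L3]=70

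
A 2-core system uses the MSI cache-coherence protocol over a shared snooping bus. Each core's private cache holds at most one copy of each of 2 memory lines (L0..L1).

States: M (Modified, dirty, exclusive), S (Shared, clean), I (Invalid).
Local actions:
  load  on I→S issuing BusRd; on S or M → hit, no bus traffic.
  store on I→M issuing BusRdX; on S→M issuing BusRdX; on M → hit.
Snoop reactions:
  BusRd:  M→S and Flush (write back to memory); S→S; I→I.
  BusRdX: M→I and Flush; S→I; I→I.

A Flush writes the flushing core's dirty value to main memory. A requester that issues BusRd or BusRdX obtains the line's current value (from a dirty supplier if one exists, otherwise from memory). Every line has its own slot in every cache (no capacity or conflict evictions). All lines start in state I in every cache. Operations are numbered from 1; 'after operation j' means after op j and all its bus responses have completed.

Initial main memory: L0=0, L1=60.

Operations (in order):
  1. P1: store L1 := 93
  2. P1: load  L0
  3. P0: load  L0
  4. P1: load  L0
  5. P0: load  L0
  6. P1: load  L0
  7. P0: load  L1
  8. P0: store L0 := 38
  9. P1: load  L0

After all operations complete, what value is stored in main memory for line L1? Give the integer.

memory[L1] = 93

[1] P1: store L1 := 93 | P0:I, P1:M(93) | bus: BusRdX
[2] P1: load  L0 | P0:I, P1:S(0) | bus: BusRd
[3] P0: load  L0 | P0:S(0), P1:S(0) | bus: BusRd
[4] P1: load  L0 | P0:S(0), P1:S(0) | bus: none
[5] P0: load  L0 | P0:S(0), P1:S(0) | bus: none
[6] P1: load  L0 | P0:S(0), P1:S(0) | bus: none
[7] P0: load  L1 | P0:S(93), P1:S(93) | bus: BusRd,Flush
[8] P0: store L0 := 38 | P0:M(38), P1:I | bus: BusRdX
[9] P1: load  L0 | P0:S(38), P1:S(38) | bus: BusRd,Flush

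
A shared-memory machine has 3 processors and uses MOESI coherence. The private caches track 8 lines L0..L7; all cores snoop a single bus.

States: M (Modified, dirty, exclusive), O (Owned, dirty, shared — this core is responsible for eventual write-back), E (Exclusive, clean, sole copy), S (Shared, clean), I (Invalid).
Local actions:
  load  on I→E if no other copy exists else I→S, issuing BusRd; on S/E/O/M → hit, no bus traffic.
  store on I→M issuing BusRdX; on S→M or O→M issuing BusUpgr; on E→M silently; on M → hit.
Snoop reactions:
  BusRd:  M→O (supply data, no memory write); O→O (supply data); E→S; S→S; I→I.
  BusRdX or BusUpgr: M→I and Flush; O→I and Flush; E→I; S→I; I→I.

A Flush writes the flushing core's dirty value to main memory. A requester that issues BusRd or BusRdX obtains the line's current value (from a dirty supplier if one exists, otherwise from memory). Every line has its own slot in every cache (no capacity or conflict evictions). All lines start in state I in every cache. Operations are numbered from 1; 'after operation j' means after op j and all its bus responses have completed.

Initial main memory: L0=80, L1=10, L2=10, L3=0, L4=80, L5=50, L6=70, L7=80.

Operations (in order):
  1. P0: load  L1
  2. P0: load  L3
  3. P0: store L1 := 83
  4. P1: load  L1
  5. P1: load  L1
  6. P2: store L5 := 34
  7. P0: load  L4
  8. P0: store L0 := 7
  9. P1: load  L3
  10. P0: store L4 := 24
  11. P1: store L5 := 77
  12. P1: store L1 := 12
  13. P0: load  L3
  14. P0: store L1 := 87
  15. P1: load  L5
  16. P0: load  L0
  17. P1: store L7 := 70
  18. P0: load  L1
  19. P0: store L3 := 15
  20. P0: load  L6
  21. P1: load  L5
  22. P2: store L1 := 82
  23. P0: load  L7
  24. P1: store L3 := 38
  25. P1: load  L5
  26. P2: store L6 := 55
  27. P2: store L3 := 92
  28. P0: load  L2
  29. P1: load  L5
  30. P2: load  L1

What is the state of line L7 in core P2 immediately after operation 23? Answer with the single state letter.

1. P0: load  L1  bus=[BusRd]  L1: P0=E P1=I P2=I  mem[L1]=10
2. P0: load  L3  bus=[BusRd]  L3: P0=E P1=I P2=I  mem[L3]=0
3. P0: store L1 := 83  bus=[-]  L1: P0=M P1=I P2=I  mem[L1]=10
4. P1: load  L1  bus=[BusRd]  L1: P0=O P1=S P2=I  mem[L1]=10
5. P1: load  L1  bus=[-]  L1: P0=O P1=S P2=I  mem[L1]=10
6. P2: store L5 := 34  bus=[BusRdX]  L5: P0=I P1=I P2=M  mem[L5]=50
7. P0: load  L4  bus=[BusRd]  L4: P0=E P1=I P2=I  mem[L4]=80
8. P0: store L0 := 7  bus=[BusRdX]  L0: P0=M P1=I P2=I  mem[L0]=80
9. P1: load  L3  bus=[BusRd]  L3: P0=S P1=S P2=I  mem[L3]=0
10. P0: store L4 := 24  bus=[-]  L4: P0=M P1=I P2=I  mem[L4]=80
11. P1: store L5 := 77  bus=[BusRdX,Flush]  L5: P0=I P1=M P2=I  mem[L5]=34
12. P1: store L1 := 12  bus=[BusUpgr,Flush]  L1: P0=I P1=M P2=I  mem[L1]=83
13. P0: load  L3  bus=[-]  L3: P0=S P1=S P2=I  mem[L3]=0
14. P0: store L1 := 87  bus=[BusRdX,Flush]  L1: P0=M P1=I P2=I  mem[L1]=12
15. P1: load  L5  bus=[-]  L5: P0=I P1=M P2=I  mem[L5]=34
16. P0: load  L0  bus=[-]  L0: P0=M P1=I P2=I  mem[L0]=80
17. P1: store L7 := 70  bus=[BusRdX]  L7: P0=I P1=M P2=I  mem[L7]=80
18. P0: load  L1  bus=[-]  L1: P0=M P1=I P2=I  mem[L1]=12
19. P0: store L3 := 15  bus=[BusUpgr]  L3: P0=M P1=I P2=I  mem[L3]=0
20. P0: load  L6  bus=[BusRd]  L6: P0=E P1=I P2=I  mem[L6]=70
21. P1: load  L5  bus=[-]  L5: P0=I P1=M P2=I  mem[L5]=34
22. P2: store L1 := 82  bus=[BusRdX,Flush]  L1: P0=I P1=I P2=M  mem[L1]=87
23. P0: load  L7  bus=[BusRd]  L7: P0=S P1=O P2=I  mem[L7]=80
24. P1: store L3 := 38  bus=[BusRdX,Flush]  L3: P0=I P1=M P2=I  mem[L3]=15
25. P1: load  L5  bus=[-]  L5: P0=I P1=M P2=I  mem[L5]=34
26. P2: store L6 := 55  bus=[BusRdX]  L6: P0=I P1=I P2=M  mem[L6]=70
27. P2: store L3 := 92  bus=[BusRdX,Flush]  L3: P0=I P1=I P2=M  mem[L3]=38
28. P0: load  L2  bus=[BusRd]  L2: P0=E P1=I P2=I  mem[L2]=10
29. P1: load  L5  bus=[-]  L5: P0=I P1=M P2=I  mem[L5]=34
30. P2: load  L1  bus=[-]  L1: P0=I P1=I P2=M  mem[L1]=87

state = I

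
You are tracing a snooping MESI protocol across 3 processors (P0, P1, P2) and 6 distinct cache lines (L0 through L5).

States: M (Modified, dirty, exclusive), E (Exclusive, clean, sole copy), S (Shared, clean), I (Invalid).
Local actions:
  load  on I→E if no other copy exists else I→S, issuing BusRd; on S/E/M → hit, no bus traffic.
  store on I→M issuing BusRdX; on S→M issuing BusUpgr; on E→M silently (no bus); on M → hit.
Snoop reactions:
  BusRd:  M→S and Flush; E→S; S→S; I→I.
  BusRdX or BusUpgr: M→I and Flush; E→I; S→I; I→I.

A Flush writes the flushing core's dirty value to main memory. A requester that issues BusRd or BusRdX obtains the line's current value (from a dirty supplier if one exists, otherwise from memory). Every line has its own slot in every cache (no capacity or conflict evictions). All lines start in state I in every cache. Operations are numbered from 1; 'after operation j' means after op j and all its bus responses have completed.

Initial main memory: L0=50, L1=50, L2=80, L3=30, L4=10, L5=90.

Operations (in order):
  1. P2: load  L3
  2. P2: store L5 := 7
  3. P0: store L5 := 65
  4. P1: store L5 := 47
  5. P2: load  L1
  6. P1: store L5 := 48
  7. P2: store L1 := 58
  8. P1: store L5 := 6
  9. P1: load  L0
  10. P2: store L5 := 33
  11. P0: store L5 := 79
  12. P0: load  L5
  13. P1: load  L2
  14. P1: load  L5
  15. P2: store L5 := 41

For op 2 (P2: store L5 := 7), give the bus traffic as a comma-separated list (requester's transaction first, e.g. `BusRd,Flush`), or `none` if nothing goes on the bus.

1. P2: load  L3  bus=[BusRd]  L3: P0=I P1=I P2=E  mem[L3]=30
2. P2: store L5 := 7  bus=[BusRdX]  L5: P0=I P1=I P2=M  mem[L5]=90
3. P0: store L5 := 65  bus=[BusRdX,Flush]  L5: P0=M P1=I P2=I  mem[L5]=7
4. P1: store L5 := 47  bus=[BusRdX,Flush]  L5: P0=I P1=M P2=I  mem[L5]=65
5. P2: load  L1  bus=[BusRd]  L1: P0=I P1=I P2=E  mem[L1]=50
6. P1: store L5 := 48  bus=[-]  L5: P0=I P1=M P2=I  mem[L5]=65
7. P2: store L1 := 58  bus=[-]  L1: P0=I P1=I P2=M  mem[L1]=50
8. P1: store L5 := 6  bus=[-]  L5: P0=I P1=M P2=I  mem[L5]=65
9. P1: load  L0  bus=[BusRd]  L0: P0=I P1=E P2=I  mem[L0]=50
10. P2: store L5 := 33  bus=[BusRdX,Flush]  L5: P0=I P1=I P2=M  mem[L5]=6
11. P0: store L5 := 79  bus=[BusRdX,Flush]  L5: P0=M P1=I P2=I  mem[L5]=33
12. P0: load  L5  bus=[-]  L5: P0=M P1=I P2=I  mem[L5]=33
13. P1: load  L2  bus=[BusRd]  L2: P0=I P1=E P2=I  mem[L2]=80
14. P1: load  L5  bus=[BusRd,Flush]  L5: P0=S P1=S P2=I  mem[L5]=79
15. P2: store L5 := 41  bus=[BusRdX]  L5: P0=I P1=I P2=M  mem[L5]=79

bus = BusRdX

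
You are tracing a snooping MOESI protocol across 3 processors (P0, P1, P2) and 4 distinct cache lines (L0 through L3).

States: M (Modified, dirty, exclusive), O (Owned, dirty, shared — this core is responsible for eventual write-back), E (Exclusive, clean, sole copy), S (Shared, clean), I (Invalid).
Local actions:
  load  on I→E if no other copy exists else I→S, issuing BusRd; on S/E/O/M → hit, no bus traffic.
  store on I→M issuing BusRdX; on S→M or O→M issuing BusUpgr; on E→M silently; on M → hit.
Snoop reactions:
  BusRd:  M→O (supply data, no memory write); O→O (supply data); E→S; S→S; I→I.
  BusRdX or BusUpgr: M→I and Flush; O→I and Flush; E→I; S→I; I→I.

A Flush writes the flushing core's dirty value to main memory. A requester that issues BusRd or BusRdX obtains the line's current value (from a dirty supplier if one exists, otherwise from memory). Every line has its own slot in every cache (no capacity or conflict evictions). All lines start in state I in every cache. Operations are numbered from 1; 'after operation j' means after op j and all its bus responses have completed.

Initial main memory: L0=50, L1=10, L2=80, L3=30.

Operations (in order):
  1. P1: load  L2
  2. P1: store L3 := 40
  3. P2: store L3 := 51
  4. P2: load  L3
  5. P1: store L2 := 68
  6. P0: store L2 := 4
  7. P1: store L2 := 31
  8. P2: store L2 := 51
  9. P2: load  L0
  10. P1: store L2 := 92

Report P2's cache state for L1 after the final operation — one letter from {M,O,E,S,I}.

state = I

step 1: P1: load  L2  ⟶  IEI  (L2)  txn=BusRd  M[L2]=80
step 2: P1: store L3 := 40  ⟶  IMI  (L3)  txn=BusRdX  M[L3]=30
step 3: P2: store L3 := 51  ⟶  IIM  (L3)  txn=BusRdX+Flush  M[L3]=40
step 4: P2: load  L3  ⟶  IIM  (L3)  txn=∅  M[L3]=40
step 5: P1: store L2 := 68  ⟶  IMI  (L2)  txn=∅  M[L2]=80
step 6: P0: store L2 := 4  ⟶  MII  (L2)  txn=BusRdX+Flush  M[L2]=68
step 7: P1: store L2 := 31  ⟶  IMI  (L2)  txn=BusRdX+Flush  M[L2]=4
step 8: P2: store L2 := 51  ⟶  IIM  (L2)  txn=BusRdX+Flush  M[L2]=31
step 9: P2: load  L0  ⟶  IIE  (L0)  txn=BusRd  M[L0]=50
step 10: P1: store L2 := 92  ⟶  IMI  (L2)  txn=BusRdX+Flush  M[L2]=51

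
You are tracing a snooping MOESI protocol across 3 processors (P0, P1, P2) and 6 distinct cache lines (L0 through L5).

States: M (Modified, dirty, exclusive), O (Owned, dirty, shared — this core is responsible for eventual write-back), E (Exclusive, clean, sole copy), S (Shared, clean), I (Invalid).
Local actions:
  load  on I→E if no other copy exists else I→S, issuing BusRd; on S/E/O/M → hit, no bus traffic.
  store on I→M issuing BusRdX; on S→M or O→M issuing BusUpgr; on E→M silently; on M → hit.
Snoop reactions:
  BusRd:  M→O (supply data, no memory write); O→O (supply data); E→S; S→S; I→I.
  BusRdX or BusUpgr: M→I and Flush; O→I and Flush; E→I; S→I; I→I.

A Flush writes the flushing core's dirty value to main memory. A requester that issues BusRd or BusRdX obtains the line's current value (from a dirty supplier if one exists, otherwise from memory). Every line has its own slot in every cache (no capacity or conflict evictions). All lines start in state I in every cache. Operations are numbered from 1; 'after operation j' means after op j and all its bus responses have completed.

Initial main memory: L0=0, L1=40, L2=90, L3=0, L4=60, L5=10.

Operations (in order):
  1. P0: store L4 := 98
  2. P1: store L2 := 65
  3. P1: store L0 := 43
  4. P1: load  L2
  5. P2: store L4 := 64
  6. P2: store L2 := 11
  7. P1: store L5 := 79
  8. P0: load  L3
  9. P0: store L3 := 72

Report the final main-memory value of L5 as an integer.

memory[L5] = 10

  op1 P0: store L4 := 98 → M/I/I on L4; bus BusRdX; mem=60
  op2 P1: store L2 := 65 → I/M/I on L2; bus BusRdX; mem=90
  op3 P1: store L0 := 43 → I/M/I on L0; bus BusRdX; mem=0
  op4 P1: load  L2 → I/M/I on L2; bus (none); mem=90
  op5 P2: store L4 := 64 → I/I/M on L4; bus BusRdX Flush; mem=98
  op6 P2: store L2 := 11 → I/I/M on L2; bus BusRdX Flush; mem=65
  op7 P1: store L5 := 79 → I/M/I on L5; bus BusRdX; mem=10
  op8 P0: load  L3 → E/I/I on L3; bus BusRd; mem=0
  op9 P0: store L3 := 72 → M/I/I on L3; bus (none); mem=0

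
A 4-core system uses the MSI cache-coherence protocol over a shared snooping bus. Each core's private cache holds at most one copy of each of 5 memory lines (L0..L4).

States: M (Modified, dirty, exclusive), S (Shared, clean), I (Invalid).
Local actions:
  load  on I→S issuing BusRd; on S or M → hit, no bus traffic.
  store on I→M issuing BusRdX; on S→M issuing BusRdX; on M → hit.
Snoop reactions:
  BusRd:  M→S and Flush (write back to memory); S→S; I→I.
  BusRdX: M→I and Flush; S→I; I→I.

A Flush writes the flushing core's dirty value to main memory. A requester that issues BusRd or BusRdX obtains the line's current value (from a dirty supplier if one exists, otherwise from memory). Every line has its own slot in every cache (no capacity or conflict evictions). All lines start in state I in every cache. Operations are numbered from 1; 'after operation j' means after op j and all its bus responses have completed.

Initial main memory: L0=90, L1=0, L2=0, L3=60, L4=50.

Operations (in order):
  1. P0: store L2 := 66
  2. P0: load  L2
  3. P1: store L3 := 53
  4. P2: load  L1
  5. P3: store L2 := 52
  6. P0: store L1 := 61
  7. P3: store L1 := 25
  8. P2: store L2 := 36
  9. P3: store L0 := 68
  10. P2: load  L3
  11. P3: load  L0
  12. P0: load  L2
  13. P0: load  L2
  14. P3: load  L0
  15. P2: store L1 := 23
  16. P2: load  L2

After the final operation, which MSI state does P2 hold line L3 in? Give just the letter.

  op1 P0: store L2 := 66 → M/I/I/I on L2; bus BusRdX; mem=0
  op2 P0: load  L2 → M/I/I/I on L2; bus (none); mem=0
  op3 P1: store L3 := 53 → I/M/I/I on L3; bus BusRdX; mem=60
  op4 P2: load  L1 → I/I/S/I on L1; bus BusRd; mem=0
  op5 P3: store L2 := 52 → I/I/I/M on L2; bus BusRdX Flush; mem=66
  op6 P0: store L1 := 61 → M/I/I/I on L1; bus BusRdX; mem=0
  op7 P3: store L1 := 25 → I/I/I/M on L1; bus BusRdX Flush; mem=61
  op8 P2: store L2 := 36 → I/I/M/I on L2; bus BusRdX Flush; mem=52
  op9 P3: store L0 := 68 → I/I/I/M on L0; bus BusRdX; mem=90
  op10 P2: load  L3 → I/S/S/I on L3; bus BusRd Flush; mem=53
  op11 P3: load  L0 → I/I/I/M on L0; bus (none); mem=90
  op12 P0: load  L2 → S/I/S/I on L2; bus BusRd Flush; mem=36
  op13 P0: load  L2 → S/I/S/I on L2; bus (none); mem=36
  op14 P3: load  L0 → I/I/I/M on L0; bus (none); mem=90
  op15 P2: store L1 := 23 → I/I/M/I on L1; bus BusRdX Flush; mem=25
  op16 P2: load  L2 → S/I/S/I on L2; bus (none); mem=36

state = S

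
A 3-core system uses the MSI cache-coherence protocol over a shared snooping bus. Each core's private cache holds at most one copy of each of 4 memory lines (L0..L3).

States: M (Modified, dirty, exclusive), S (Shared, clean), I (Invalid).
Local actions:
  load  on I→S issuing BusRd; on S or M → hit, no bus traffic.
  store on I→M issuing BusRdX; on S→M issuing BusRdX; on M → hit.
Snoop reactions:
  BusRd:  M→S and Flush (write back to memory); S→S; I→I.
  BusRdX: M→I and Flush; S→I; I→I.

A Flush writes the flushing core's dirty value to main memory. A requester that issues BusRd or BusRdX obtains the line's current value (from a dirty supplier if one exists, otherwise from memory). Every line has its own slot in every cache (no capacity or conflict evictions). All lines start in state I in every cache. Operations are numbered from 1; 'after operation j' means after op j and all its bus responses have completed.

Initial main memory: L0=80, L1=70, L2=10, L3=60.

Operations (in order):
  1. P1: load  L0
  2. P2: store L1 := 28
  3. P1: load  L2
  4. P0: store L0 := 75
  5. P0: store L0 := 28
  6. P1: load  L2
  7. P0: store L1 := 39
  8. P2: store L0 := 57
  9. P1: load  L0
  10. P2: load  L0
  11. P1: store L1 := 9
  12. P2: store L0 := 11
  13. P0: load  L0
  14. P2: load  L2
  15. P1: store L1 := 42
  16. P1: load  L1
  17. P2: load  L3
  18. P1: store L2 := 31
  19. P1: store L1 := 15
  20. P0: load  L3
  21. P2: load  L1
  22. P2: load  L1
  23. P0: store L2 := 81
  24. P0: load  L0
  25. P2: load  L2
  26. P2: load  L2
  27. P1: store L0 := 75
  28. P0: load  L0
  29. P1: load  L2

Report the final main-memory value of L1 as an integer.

step 1: P1: load  L0  ⟶  ISI  (L0)  txn=BusRd  M[L0]=80
step 2: P2: store L1 := 28  ⟶  IIM  (L1)  txn=BusRdX  M[L1]=70
step 3: P1: load  L2  ⟶  ISI  (L2)  txn=BusRd  M[L2]=10
step 4: P0: store L0 := 75  ⟶  MII  (L0)  txn=BusRdX  M[L0]=80
step 5: P0: store L0 := 28  ⟶  MII  (L0)  txn=∅  M[L0]=80
step 6: P1: load  L2  ⟶  ISI  (L2)  txn=∅  M[L2]=10
step 7: P0: store L1 := 39  ⟶  MII  (L1)  txn=BusRdX+Flush  M[L1]=28
step 8: P2: store L0 := 57  ⟶  IIM  (L0)  txn=BusRdX+Flush  M[L0]=28
step 9: P1: load  L0  ⟶  ISS  (L0)  txn=BusRd+Flush  M[L0]=57
step 10: P2: load  L0  ⟶  ISS  (L0)  txn=∅  M[L0]=57
step 11: P1: store L1 := 9  ⟶  IMI  (L1)  txn=BusRdX+Flush  M[L1]=39
step 12: P2: store L0 := 11  ⟶  IIM  (L0)  txn=BusRdX  M[L0]=57
step 13: P0: load  L0  ⟶  SIS  (L0)  txn=BusRd+Flush  M[L0]=11
step 14: P2: load  L2  ⟶  ISS  (L2)  txn=BusRd  M[L2]=10
step 15: P1: store L1 := 42  ⟶  IMI  (L1)  txn=∅  M[L1]=39
step 16: P1: load  L1  ⟶  IMI  (L1)  txn=∅  M[L1]=39
step 17: P2: load  L3  ⟶  IIS  (L3)  txn=BusRd  M[L3]=60
step 18: P1: store L2 := 31  ⟶  IMI  (L2)  txn=BusRdX  M[L2]=10
step 19: P1: store L1 := 15  ⟶  IMI  (L1)  txn=∅  M[L1]=39
step 20: P0: load  L3  ⟶  SIS  (L3)  txn=BusRd  M[L3]=60
step 21: P2: load  L1  ⟶  ISS  (L1)  txn=BusRd+Flush  M[L1]=15
step 22: P2: load  L1  ⟶  ISS  (L1)  txn=∅  M[L1]=15
step 23: P0: store L2 := 81  ⟶  MII  (L2)  txn=BusRdX+Flush  M[L2]=31
step 24: P0: load  L0  ⟶  SIS  (L0)  txn=∅  M[L0]=11
step 25: P2: load  L2  ⟶  SIS  (L2)  txn=BusRd+Flush  M[L2]=81
step 26: P2: load  L2  ⟶  SIS  (L2)  txn=∅  M[L2]=81
step 27: P1: store L0 := 75  ⟶  IMI  (L0)  txn=BusRdX  M[L0]=11
step 28: P0: load  L0  ⟶  SSI  (L0)  txn=BusRd+Flush  M[L0]=75
step 29: P1: load  L2  ⟶  SSS  (L2)  txn=BusRd  M[L2]=81

memory[L1] = 15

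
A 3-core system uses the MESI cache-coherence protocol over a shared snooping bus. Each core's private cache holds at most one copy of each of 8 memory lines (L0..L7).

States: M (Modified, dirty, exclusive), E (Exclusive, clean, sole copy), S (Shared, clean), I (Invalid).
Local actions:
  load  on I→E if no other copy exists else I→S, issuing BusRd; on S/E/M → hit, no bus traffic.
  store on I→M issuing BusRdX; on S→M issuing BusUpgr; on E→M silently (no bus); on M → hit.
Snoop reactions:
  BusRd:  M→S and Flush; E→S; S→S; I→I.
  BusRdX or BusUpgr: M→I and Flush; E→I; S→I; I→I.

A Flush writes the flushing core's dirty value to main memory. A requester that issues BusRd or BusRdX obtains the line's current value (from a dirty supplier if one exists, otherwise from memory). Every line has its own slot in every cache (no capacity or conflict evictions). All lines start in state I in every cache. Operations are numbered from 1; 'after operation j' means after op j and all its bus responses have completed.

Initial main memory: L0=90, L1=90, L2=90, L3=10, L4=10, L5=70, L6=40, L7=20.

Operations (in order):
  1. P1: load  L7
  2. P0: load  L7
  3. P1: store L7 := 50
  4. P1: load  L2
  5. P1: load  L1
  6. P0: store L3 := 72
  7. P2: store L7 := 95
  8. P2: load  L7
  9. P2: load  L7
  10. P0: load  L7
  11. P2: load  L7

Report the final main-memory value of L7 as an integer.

1. P1: load  L7  bus=[BusRd]  L7: P0=I P1=E P2=I  mem[L7]=20
2. P0: load  L7  bus=[BusRd]  L7: P0=S P1=S P2=I  mem[L7]=20
3. P1: store L7 := 50  bus=[BusUpgr]  L7: P0=I P1=M P2=I  mem[L7]=20
4. P1: load  L2  bus=[BusRd]  L2: P0=I P1=E P2=I  mem[L2]=90
5. P1: load  L1  bus=[BusRd]  L1: P0=I P1=E P2=I  mem[L1]=90
6. P0: store L3 := 72  bus=[BusRdX]  L3: P0=M P1=I P2=I  mem[L3]=10
7. P2: store L7 := 95  bus=[BusRdX,Flush]  L7: P0=I P1=I P2=M  mem[L7]=50
8. P2: load  L7  bus=[-]  L7: P0=I P1=I P2=M  mem[L7]=50
9. P2: load  L7  bus=[-]  L7: P0=I P1=I P2=M  mem[L7]=50
10. P0: load  L7  bus=[BusRd,Flush]  L7: P0=S P1=I P2=S  mem[L7]=95
11. P2: load  L7  bus=[-]  L7: P0=S P1=I P2=S  mem[L7]=95

memory[L7] = 95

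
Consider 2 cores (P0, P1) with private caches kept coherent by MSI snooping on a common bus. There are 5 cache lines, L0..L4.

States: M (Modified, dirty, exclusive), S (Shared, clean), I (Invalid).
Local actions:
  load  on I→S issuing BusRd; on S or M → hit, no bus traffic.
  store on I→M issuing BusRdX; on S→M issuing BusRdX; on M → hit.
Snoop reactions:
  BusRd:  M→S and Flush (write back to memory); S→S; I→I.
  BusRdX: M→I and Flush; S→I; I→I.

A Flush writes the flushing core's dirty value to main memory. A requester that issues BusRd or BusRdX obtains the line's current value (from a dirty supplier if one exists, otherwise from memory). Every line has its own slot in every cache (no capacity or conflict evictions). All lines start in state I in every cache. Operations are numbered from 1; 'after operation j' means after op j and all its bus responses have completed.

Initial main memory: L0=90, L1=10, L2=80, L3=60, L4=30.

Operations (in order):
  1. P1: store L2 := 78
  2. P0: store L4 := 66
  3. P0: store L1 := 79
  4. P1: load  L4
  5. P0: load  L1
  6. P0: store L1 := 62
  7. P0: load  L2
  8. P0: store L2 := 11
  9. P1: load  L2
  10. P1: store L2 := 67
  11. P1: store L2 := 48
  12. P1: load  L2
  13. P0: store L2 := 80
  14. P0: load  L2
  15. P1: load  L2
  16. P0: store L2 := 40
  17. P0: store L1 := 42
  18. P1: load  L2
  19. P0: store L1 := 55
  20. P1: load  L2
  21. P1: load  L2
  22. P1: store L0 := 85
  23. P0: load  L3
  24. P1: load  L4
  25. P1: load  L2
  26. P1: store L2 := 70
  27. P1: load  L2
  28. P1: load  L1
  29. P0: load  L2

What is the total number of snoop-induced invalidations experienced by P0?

[1] P1: store L2 := 78 | P0:I, P1:M(78) | bus: BusRdX
[2] P0: store L4 := 66 | P0:M(66), P1:I | bus: BusRdX
[3] P0: store L1 := 79 | P0:M(79), P1:I | bus: BusRdX
[4] P1: load  L4 | P0:S(66), P1:S(66) | bus: BusRd,Flush
[5] P0: load  L1 | P0:M(79), P1:I | bus: none
[6] P0: store L1 := 62 | P0:M(62), P1:I | bus: none
[7] P0: load  L2 | P0:S(78), P1:S(78) | bus: BusRd,Flush
[8] P0: store L2 := 11 | P0:M(11), P1:I | bus: BusRdX
[9] P1: load  L2 | P0:S(11), P1:S(11) | bus: BusRd,Flush
[10] P1: store L2 := 67 | P0:I, P1:M(67) | bus: BusRdX
[11] P1: store L2 := 48 | P0:I, P1:M(48) | bus: none
[12] P1: load  L2 | P0:I, P1:M(48) | bus: none
[13] P0: store L2 := 80 | P0:M(80), P1:I | bus: BusRdX,Flush
[14] P0: load  L2 | P0:M(80), P1:I | bus: none
[15] P1: load  L2 | P0:S(80), P1:S(80) | bus: BusRd,Flush
[16] P0: store L2 := 40 | P0:M(40), P1:I | bus: BusRdX
[17] P0: store L1 := 42 | P0:M(42), P1:I | bus: none
[18] P1: load  L2 | P0:S(40), P1:S(40) | bus: BusRd,Flush
[19] P0: store L1 := 55 | P0:M(55), P1:I | bus: none
[20] P1: load  L2 | P0:S(40), P1:S(40) | bus: none
[21] P1: load  L2 | P0:S(40), P1:S(40) | bus: none
[22] P1: store L0 := 85 | P0:I, P1:M(85) | bus: BusRdX
[23] P0: load  L3 | P0:S(60), P1:I | bus: BusRd
[24] P1: load  L4 | P0:S(66), P1:S(66) | bus: none
[25] P1: load  L2 | P0:S(40), P1:S(40) | bus: none
[26] P1: store L2 := 70 | P0:I, P1:M(70) | bus: BusRdX
[27] P1: load  L2 | P0:I, P1:M(70) | bus: none
[28] P1: load  L1 | P0:S(55), P1:S(55) | bus: BusRd,Flush
[29] P0: load  L2 | P0:S(70), P1:S(70) | bus: BusRd,Flush

invalidations = 2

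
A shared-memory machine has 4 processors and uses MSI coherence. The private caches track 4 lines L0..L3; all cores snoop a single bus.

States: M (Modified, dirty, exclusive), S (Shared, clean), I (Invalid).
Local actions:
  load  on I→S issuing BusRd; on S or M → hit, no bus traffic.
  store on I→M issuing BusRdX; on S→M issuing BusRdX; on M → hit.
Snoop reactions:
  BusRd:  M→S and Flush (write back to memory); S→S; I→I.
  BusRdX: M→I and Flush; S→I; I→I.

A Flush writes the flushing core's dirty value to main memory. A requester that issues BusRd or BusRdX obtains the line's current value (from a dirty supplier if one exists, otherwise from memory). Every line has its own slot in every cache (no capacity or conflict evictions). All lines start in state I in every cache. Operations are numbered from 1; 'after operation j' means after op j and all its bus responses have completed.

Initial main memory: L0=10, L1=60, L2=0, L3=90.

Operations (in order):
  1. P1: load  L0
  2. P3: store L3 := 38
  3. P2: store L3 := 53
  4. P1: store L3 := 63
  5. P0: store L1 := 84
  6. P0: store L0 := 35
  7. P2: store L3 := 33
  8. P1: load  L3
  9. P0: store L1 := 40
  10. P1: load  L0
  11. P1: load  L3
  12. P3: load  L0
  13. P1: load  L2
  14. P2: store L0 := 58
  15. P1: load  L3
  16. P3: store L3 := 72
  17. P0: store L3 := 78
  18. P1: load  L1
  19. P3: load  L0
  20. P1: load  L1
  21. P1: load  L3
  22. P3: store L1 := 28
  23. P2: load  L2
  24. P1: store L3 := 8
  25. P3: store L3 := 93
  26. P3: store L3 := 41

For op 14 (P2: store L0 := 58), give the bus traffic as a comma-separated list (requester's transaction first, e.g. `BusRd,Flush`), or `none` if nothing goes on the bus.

bus = BusRdX

[1] P1: load  L0 | P0:I, P1:S(10), P2:I, P3:I | bus: BusRd
[2] P3: store L3 := 38 | P0:I, P1:I, P2:I, P3:M(38) | bus: BusRdX
[3] P2: store L3 := 53 | P0:I, P1:I, P2:M(53), P3:I | bus: BusRdX,Flush
[4] P1: store L3 := 63 | P0:I, P1:M(63), P2:I, P3:I | bus: BusRdX,Flush
[5] P0: store L1 := 84 | P0:M(84), P1:I, P2:I, P3:I | bus: BusRdX
[6] P0: store L0 := 35 | P0:M(35), P1:I, P2:I, P3:I | bus: BusRdX
[7] P2: store L3 := 33 | P0:I, P1:I, P2:M(33), P3:I | bus: BusRdX,Flush
[8] P1: load  L3 | P0:I, P1:S(33), P2:S(33), P3:I | bus: BusRd,Flush
[9] P0: store L1 := 40 | P0:M(40), P1:I, P2:I, P3:I | bus: none
[10] P1: load  L0 | P0:S(35), P1:S(35), P2:I, P3:I | bus: BusRd,Flush
[11] P1: load  L3 | P0:I, P1:S(33), P2:S(33), P3:I | bus: none
[12] P3: load  L0 | P0:S(35), P1:S(35), P2:I, P3:S(35) | bus: BusRd
[13] P1: load  L2 | P0:I, P1:S(0), P2:I, P3:I | bus: BusRd
[14] P2: store L0 := 58 | P0:I, P1:I, P2:M(58), P3:I | bus: BusRdX
[15] P1: load  L3 | P0:I, P1:S(33), P2:S(33), P3:I | bus: none
[16] P3: store L3 := 72 | P0:I, P1:I, P2:I, P3:M(72) | bus: BusRdX
[17] P0: store L3 := 78 | P0:M(78), P1:I, P2:I, P3:I | bus: BusRdX,Flush
[18] P1: load  L1 | P0:S(40), P1:S(40), P2:I, P3:I | bus: BusRd,Flush
[19] P3: load  L0 | P0:I, P1:I, P2:S(58), P3:S(58) | bus: BusRd,Flush
[20] P1: load  L1 | P0:S(40), P1:S(40), P2:I, P3:I | bus: none
[21] P1: load  L3 | P0:S(78), P1:S(78), P2:I, P3:I | bus: BusRd,Flush
[22] P3: store L1 := 28 | P0:I, P1:I, P2:I, P3:M(28) | bus: BusRdX
[23] P2: load  L2 | P0:I, P1:S(0), P2:S(0), P3:I | bus: BusRd
[24] P1: store L3 := 8 | P0:I, P1:M(8), P2:I, P3:I | bus: BusRdX
[25] P3: store L3 := 93 | P0:I, P1:I, P2:I, P3:M(93) | bus: BusRdX,Flush
[26] P3: store L3 := 41 | P0:I, P1:I, P2:I, P3:M(41) | bus: none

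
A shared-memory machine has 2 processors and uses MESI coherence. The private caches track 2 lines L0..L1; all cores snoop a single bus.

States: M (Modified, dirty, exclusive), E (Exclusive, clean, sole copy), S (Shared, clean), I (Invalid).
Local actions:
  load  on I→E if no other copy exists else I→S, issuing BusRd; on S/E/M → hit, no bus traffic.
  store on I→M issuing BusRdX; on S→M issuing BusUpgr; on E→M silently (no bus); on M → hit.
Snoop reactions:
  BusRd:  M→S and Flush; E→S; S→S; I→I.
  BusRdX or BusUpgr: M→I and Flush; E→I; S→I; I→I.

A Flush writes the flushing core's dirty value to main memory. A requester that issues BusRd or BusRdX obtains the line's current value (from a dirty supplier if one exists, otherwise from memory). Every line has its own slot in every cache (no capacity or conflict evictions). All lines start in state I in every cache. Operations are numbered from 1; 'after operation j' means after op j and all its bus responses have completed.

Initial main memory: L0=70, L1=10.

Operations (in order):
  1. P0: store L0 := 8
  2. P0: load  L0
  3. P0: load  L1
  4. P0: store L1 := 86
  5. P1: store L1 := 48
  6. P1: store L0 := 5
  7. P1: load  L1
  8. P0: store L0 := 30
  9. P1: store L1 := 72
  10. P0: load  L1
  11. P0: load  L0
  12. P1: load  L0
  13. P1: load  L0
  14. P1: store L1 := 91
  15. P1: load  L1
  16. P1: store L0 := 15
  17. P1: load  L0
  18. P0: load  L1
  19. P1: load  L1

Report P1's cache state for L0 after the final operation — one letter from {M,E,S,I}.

[1] P0: store L0 := 8 | P0:M(8), P1:I | bus: BusRdX
[2] P0: load  L0 | P0:M(8), P1:I | bus: none
[3] P0: load  L1 | P0:E(10), P1:I | bus: BusRd
[4] P0: store L1 := 86 | P0:M(86), P1:I | bus: none
[5] P1: store L1 := 48 | P0:I, P1:M(48) | bus: BusRdX,Flush
[6] P1: store L0 := 5 | P0:I, P1:M(5) | bus: BusRdX,Flush
[7] P1: load  L1 | P0:I, P1:M(48) | bus: none
[8] P0: store L0 := 30 | P0:M(30), P1:I | bus: BusRdX,Flush
[9] P1: store L1 := 72 | P0:I, P1:M(72) | bus: none
[10] P0: load  L1 | P0:S(72), P1:S(72) | bus: BusRd,Flush
[11] P0: load  L0 | P0:M(30), P1:I | bus: none
[12] P1: load  L0 | P0:S(30), P1:S(30) | bus: BusRd,Flush
[13] P1: load  L0 | P0:S(30), P1:S(30) | bus: none
[14] P1: store L1 := 91 | P0:I, P1:M(91) | bus: BusUpgr
[15] P1: load  L1 | P0:I, P1:M(91) | bus: none
[16] P1: store L0 := 15 | P0:I, P1:M(15) | bus: BusUpgr
[17] P1: load  L0 | P0:I, P1:M(15) | bus: none
[18] P0: load  L1 | P0:S(91), P1:S(91) | bus: BusRd,Flush
[19] P1: load  L1 | P0:S(91), P1:S(91) | bus: none

state = M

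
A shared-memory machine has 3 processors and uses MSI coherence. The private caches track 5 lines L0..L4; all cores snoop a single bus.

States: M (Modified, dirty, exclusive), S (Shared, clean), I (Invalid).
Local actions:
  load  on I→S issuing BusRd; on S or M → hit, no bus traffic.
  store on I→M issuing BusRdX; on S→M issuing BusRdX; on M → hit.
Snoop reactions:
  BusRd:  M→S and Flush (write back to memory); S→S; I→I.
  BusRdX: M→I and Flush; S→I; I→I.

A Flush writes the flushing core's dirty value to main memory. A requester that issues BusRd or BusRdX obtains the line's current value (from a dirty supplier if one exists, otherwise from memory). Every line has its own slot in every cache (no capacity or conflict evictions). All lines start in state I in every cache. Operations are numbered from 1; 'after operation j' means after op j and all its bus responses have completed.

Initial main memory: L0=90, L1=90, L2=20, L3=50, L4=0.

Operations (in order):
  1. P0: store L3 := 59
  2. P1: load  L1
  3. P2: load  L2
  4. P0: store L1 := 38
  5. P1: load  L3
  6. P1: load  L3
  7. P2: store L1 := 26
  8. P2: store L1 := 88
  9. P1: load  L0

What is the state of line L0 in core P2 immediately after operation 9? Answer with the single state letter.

state = I

step 1: P0: store L3 := 59  ⟶  MII  (L3)  txn=BusRdX  M[L3]=50
step 2: P1: load  L1  ⟶  ISI  (L1)  txn=BusRd  M[L1]=90
step 3: P2: load  L2  ⟶  IIS  (L2)  txn=BusRd  M[L2]=20
step 4: P0: store L1 := 38  ⟶  MII  (L1)  txn=BusRdX  M[L1]=90
step 5: P1: load  L3  ⟶  SSI  (L3)  txn=BusRd+Flush  M[L3]=59
step 6: P1: load  L3  ⟶  SSI  (L3)  txn=∅  M[L3]=59
step 7: P2: store L1 := 26  ⟶  IIM  (L1)  txn=BusRdX+Flush  M[L1]=38
step 8: P2: store L1 := 88  ⟶  IIM  (L1)  txn=∅  M[L1]=38
step 9: P1: load  L0  ⟶  ISI  (L0)  txn=BusRd  M[L0]=90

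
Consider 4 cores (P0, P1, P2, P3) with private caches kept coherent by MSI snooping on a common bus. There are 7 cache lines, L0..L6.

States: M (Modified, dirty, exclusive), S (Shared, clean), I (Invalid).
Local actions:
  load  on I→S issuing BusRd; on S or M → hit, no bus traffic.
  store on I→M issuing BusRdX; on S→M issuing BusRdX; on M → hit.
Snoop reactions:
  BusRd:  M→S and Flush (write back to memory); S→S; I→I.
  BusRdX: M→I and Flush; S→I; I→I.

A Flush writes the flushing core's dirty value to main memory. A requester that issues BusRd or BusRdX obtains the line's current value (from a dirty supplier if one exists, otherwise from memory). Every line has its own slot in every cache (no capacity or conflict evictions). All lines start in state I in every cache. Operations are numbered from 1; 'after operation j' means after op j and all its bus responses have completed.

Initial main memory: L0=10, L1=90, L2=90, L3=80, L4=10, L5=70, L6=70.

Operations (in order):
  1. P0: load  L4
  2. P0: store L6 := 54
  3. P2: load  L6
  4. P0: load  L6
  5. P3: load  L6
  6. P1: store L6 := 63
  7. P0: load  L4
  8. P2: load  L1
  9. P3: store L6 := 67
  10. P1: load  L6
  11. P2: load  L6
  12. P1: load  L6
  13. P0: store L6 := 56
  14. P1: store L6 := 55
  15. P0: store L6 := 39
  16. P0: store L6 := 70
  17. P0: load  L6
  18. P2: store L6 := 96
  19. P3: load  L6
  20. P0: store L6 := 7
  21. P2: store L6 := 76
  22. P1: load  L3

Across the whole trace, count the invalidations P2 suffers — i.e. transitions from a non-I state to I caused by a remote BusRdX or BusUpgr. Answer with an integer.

[1] P0: load  L4 | P0:S(10), P1:I, P2:I, P3:I | bus: BusRd
[2] P0: store L6 := 54 | P0:M(54), P1:I, P2:I, P3:I | bus: BusRdX
[3] P2: load  L6 | P0:S(54), P1:I, P2:S(54), P3:I | bus: BusRd,Flush
[4] P0: load  L6 | P0:S(54), P1:I, P2:S(54), P3:I | bus: none
[5] P3: load  L6 | P0:S(54), P1:I, P2:S(54), P3:S(54) | bus: BusRd
[6] P1: store L6 := 63 | P0:I, P1:M(63), P2:I, P3:I | bus: BusRdX
[7] P0: load  L4 | P0:S(10), P1:I, P2:I, P3:I | bus: none
[8] P2: load  L1 | P0:I, P1:I, P2:S(90), P3:I | bus: BusRd
[9] P3: store L6 := 67 | P0:I, P1:I, P2:I, P3:M(67) | bus: BusRdX,Flush
[10] P1: load  L6 | P0:I, P1:S(67), P2:I, P3:S(67) | bus: BusRd,Flush
[11] P2: load  L6 | P0:I, P1:S(67), P2:S(67), P3:S(67) | bus: BusRd
[12] P1: load  L6 | P0:I, P1:S(67), P2:S(67), P3:S(67) | bus: none
[13] P0: store L6 := 56 | P0:M(56), P1:I, P2:I, P3:I | bus: BusRdX
[14] P1: store L6 := 55 | P0:I, P1:M(55), P2:I, P3:I | bus: BusRdX,Flush
[15] P0: store L6 := 39 | P0:M(39), P1:I, P2:I, P3:I | bus: BusRdX,Flush
[16] P0: store L6 := 70 | P0:M(70), P1:I, P2:I, P3:I | bus: none
[17] P0: load  L6 | P0:M(70), P1:I, P2:I, P3:I | bus: none
[18] P2: store L6 := 96 | P0:I, P1:I, P2:M(96), P3:I | bus: BusRdX,Flush
[19] P3: load  L6 | P0:I, P1:I, P2:S(96), P3:S(96) | bus: BusRd,Flush
[20] P0: store L6 := 7 | P0:M(7), P1:I, P2:I, P3:I | bus: BusRdX
[21] P2: store L6 := 76 | P0:I, P1:I, P2:M(76), P3:I | bus: BusRdX,Flush
[22] P1: load  L3 | P0:I, P1:S(80), P2:I, P3:I | bus: BusRd

invalidations = 3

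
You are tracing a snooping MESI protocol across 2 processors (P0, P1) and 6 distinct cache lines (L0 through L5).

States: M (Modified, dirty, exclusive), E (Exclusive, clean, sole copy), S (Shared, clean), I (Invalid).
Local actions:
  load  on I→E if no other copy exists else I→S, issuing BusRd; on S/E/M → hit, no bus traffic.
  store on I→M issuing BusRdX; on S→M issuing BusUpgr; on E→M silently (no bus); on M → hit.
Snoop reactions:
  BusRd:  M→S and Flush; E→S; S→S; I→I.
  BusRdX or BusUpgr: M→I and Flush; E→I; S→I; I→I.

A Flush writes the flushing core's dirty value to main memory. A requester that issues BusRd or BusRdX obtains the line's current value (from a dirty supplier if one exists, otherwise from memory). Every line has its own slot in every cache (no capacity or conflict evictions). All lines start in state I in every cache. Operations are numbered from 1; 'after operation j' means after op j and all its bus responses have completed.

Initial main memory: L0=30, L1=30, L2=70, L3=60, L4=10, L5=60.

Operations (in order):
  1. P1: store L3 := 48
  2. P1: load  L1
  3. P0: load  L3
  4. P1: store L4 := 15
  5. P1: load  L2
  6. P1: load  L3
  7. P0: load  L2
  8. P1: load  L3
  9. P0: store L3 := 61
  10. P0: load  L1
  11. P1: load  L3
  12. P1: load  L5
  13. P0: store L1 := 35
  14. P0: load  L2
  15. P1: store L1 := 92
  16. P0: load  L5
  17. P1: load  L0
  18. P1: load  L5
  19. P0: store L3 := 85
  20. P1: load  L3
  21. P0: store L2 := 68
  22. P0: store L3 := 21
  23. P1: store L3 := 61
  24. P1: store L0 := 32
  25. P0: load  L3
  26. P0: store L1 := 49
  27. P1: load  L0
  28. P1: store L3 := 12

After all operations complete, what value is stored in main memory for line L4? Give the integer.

[1] P1: store L3 := 48 | P0:I, P1:M(48) | bus: BusRdX
[2] P1: load  L1 | P0:I, P1:E(30) | bus: BusRd
[3] P0: load  L3 | P0:S(48), P1:S(48) | bus: BusRd,Flush
[4] P1: store L4 := 15 | P0:I, P1:M(15) | bus: BusRdX
[5] P1: load  L2 | P0:I, P1:E(70) | bus: BusRd
[6] P1: load  L3 | P0:S(48), P1:S(48) | bus: none
[7] P0: load  L2 | P0:S(70), P1:S(70) | bus: BusRd
[8] P1: load  L3 | P0:S(48), P1:S(48) | bus: none
[9] P0: store L3 := 61 | P0:M(61), P1:I | bus: BusUpgr
[10] P0: load  L1 | P0:S(30), P1:S(30) | bus: BusRd
[11] P1: load  L3 | P0:S(61), P1:S(61) | bus: BusRd,Flush
[12] P1: load  L5 | P0:I, P1:E(60) | bus: BusRd
[13] P0: store L1 := 35 | P0:M(35), P1:I | bus: BusUpgr
[14] P0: load  L2 | P0:S(70), P1:S(70) | bus: none
[15] P1: store L1 := 92 | P0:I, P1:M(92) | bus: BusRdX,Flush
[16] P0: load  L5 | P0:S(60), P1:S(60) | bus: BusRd
[17] P1: load  L0 | P0:I, P1:E(30) | bus: BusRd
[18] P1: load  L5 | P0:S(60), P1:S(60) | bus: none
[19] P0: store L3 := 85 | P0:M(85), P1:I | bus: BusUpgr
[20] P1: load  L3 | P0:S(85), P1:S(85) | bus: BusRd,Flush
[21] P0: store L2 := 68 | P0:M(68), P1:I | bus: BusUpgr
[22] P0: store L3 := 21 | P0:M(21), P1:I | bus: BusUpgr
[23] P1: store L3 := 61 | P0:I, P1:M(61) | bus: BusRdX,Flush
[24] P1: store L0 := 32 | P0:I, P1:M(32) | bus: none
[25] P0: load  L3 | P0:S(61), P1:S(61) | bus: BusRd,Flush
[26] P0: store L1 := 49 | P0:M(49), P1:I | bus: BusRdX,Flush
[27] P1: load  L0 | P0:I, P1:M(32) | bus: none
[28] P1: store L3 := 12 | P0:I, P1:M(12) | bus: BusUpgr

memory[L4] = 10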